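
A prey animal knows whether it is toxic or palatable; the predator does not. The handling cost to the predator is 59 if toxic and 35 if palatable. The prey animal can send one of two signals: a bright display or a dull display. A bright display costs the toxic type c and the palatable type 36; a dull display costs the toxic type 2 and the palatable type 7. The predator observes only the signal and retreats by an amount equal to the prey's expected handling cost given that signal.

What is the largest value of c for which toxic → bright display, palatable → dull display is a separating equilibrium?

Under separation: bright display → toxic (pays 59); dull display → palatable (pays 35).
Palatable: 35 − 7 = 28 ≥ 59 − 36 = 23. Holds regardless of c. ✓
Toxic: 59 − c ≥ 35 − 2, so c ≤ 59 − 33 = 26.

26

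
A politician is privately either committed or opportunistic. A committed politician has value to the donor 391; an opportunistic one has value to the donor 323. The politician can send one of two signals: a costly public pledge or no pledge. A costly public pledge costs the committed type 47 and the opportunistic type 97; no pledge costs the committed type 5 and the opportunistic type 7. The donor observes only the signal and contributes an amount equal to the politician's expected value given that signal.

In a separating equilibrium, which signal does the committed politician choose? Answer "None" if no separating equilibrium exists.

pledge

Try committed → pledge, opportunistic → no pledge:
  If types separate, pledge earns payment 391 and no pledge earns 323.
  Committed: pledge gives 391 − 47 = 344; no pledge gives 323 − 5 = 318. No deviation. ✓
  Opportunistic: no pledge gives 323 − 7 = 316; pledge gives 391 − 97 = 294. No deviation. ✓
Both hold — the committed type sends pledge.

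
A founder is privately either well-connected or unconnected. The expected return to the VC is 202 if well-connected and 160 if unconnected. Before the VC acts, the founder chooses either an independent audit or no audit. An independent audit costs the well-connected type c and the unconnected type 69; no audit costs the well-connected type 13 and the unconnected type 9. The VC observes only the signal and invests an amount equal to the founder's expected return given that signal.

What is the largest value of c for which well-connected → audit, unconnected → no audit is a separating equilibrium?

Under separation: audit → well-connected (pays 202); no audit → unconnected (pays 160).
Unconnected: 160 − 9 = 151 ≥ 202 − 69 = 133. Holds regardless of c. ✓
Well-connected: 202 − c ≥ 160 − 13, so c ≤ 202 − 147 = 55.

55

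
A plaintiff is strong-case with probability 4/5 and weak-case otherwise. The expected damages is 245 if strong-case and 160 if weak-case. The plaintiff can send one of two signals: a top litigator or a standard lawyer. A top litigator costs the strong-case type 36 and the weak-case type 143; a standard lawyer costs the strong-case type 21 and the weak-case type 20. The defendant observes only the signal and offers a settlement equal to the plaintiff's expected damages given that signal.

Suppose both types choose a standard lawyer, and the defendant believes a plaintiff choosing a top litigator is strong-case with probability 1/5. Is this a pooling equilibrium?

At the pooled signal (standard lawyer) the defendant holds the prior 4/5 and pays 4/5·245 + 1/5·160 = 228. Off-path (top litigator) belief 1/5 gives 1/5·245 + 4/5·160 = 177.
Strong-case: standard lawyer gives 228 − 21 = 207; top litigator gives 177 − 36 = 141. Stays. ✓
Weak-case: standard lawyer gives 228 − 20 = 208; top litigator gives 177 − 143 = 34. Stays. ✓

Yes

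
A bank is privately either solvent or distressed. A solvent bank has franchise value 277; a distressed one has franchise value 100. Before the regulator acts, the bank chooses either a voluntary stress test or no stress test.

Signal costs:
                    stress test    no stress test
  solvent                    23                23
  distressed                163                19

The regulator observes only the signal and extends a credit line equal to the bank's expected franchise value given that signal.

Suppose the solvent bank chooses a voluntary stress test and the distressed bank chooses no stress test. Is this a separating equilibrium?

If types separate, stress test earns payment 277 and no stress test earns 100.
Solvent: stress test gives 277 − 23 = 254; no stress test gives 100 − 23 = 77. No deviation. ✓
Distressed: no stress test gives 100 − 19 = 81; stress test gives 277 − 163 = 114. Would deviate. ✗

No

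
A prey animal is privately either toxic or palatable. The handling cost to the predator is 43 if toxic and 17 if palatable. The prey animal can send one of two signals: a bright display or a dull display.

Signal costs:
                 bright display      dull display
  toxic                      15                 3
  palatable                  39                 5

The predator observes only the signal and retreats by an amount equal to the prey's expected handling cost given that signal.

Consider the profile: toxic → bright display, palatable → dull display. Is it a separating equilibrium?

Under separation the predator infers type exactly: bright display → toxic (pays 43), dull display → palatable (pays 17).
Toxic: bright display gives 43 − 15 = 28; dull display gives 17 − 3 = 14. No deviation. ✓
Palatable: dull display gives 17 − 5 = 12; bright display gives 43 − 39 = 4. No deviation. ✓
Neither type gains from mimicking the other.

Yes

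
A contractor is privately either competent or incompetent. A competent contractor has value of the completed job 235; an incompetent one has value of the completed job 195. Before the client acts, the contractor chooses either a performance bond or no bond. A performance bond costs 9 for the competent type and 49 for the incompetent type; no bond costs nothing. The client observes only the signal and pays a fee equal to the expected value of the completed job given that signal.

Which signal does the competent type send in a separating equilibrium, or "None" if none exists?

bond

Try competent → bond, incompetent → no bond:
  Under separation the client infers type exactly: bond → competent (pays 235), no bond → incompetent (pays 195).
  Competent: bond gives 235 − 9 = 226; no bond gives 195 − 0 = 195. No deviation. ✓
  Incompetent: no bond gives 195 − 0 = 195; bond gives 235 − 49 = 186. No deviation. ✓
Both hold — the competent type sends bond.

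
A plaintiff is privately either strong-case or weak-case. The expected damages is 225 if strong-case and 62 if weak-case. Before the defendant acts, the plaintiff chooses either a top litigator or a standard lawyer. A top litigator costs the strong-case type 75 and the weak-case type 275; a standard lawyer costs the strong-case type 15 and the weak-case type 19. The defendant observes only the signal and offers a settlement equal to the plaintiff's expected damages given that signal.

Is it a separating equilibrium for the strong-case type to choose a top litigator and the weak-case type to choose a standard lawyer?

Under separation the defendant infers type exactly: top litigator → strong-case (pays 225), standard lawyer → weak-case (pays 62).
Strong-case: top litigator gives 225 − 75 = 150; standard lawyer gives 62 − 15 = 47. No deviation. ✓
Weak-case: standard lawyer gives 62 − 19 = 43; top litigator gives 225 − 275 = -50. No deviation. ✓
Neither type gains from mimicking the other.

Yes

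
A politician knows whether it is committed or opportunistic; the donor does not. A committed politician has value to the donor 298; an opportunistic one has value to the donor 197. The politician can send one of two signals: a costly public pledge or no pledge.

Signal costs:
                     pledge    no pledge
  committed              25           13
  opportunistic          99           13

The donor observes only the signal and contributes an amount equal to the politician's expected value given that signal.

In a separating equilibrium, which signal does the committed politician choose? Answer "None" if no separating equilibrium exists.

Try committed → pledge, opportunistic → no pledge:
  Under separation the donor infers type exactly: pledge → committed (pays 298), no pledge → opportunistic (pays 197).
  Committed: pledge gives 298 − 25 = 273; no pledge gives 197 − 13 = 184. No deviation. ✓
  Opportunistic: no pledge gives 197 − 13 = 184; pledge gives 298 − 99 = 199. Would deviate. ✗
Try committed → no pledge, opportunistic → pledge:
  Under separation the donor infers type exactly: no pledge → committed (pays 298), pledge → opportunistic (pays 197).
  Committed: no pledge gives 298 − 13 = 285; pledge gives 197 − 25 = 172. No deviation. ✓
  Opportunistic: pledge gives 197 − 99 = 98; no pledge gives 298 − 13 = 285. Would deviate. ✗
Neither assignment is incentive-compatible.

None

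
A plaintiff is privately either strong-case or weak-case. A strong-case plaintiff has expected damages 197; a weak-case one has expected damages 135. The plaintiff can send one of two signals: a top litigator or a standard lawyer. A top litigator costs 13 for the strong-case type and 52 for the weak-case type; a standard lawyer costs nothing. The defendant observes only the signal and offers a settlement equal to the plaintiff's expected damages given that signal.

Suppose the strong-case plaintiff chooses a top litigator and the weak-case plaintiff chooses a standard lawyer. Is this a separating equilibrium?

No

Under separation the defendant infers type exactly: top litigator → strong-case (pays 197), standard lawyer → weak-case (pays 135).
Strong-case: top litigator gives 197 − 13 = 184; standard lawyer gives 135 − 0 = 135. No deviation. ✓
Weak-case: standard lawyer gives 135 − 0 = 135; top litigator gives 197 − 52 = 145. Would deviate. ✗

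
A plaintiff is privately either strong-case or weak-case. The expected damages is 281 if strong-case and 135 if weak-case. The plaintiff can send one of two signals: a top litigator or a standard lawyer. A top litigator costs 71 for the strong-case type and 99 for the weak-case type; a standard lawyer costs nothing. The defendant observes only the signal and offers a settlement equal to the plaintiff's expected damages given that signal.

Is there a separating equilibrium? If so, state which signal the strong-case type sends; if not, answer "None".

None

Try strong-case → top litigator, weak-case → standard lawyer:
  If types separate, top litigator earns payment 281 and standard lawyer earns 135.
  Strong-case: top litigator gives 281 − 71 = 210; standard lawyer gives 135 − 0 = 135. No deviation. ✓
  Weak-case: standard lawyer gives 135 − 0 = 135; top litigator gives 281 − 99 = 182. Would deviate. ✗
Try strong-case → standard lawyer, weak-case → top litigator:
  If types separate, standard lawyer earns payment 281 and top litigator earns 135.
  Strong-case: standard lawyer gives 281 − 0 = 281; top litigator gives 135 − 71 = 64. No deviation. ✓
  Weak-case: top litigator gives 135 − 99 = 36; standard lawyer gives 281 − 0 = 281. Would deviate. ✗
Neither assignment is incentive-compatible.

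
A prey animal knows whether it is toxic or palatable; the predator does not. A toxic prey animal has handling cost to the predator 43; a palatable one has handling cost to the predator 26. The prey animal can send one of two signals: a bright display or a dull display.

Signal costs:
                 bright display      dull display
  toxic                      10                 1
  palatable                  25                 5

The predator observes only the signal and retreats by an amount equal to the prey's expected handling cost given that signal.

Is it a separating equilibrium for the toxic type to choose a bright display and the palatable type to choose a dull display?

Yes

If types separate, bright display earns payment 43 and dull display earns 26.
Toxic: bright display gives 43 − 10 = 33; dull display gives 26 − 1 = 25. No deviation. ✓
Palatable: dull display gives 26 − 5 = 21; bright display gives 43 − 25 = 18. No deviation. ✓
Both incentive constraints hold.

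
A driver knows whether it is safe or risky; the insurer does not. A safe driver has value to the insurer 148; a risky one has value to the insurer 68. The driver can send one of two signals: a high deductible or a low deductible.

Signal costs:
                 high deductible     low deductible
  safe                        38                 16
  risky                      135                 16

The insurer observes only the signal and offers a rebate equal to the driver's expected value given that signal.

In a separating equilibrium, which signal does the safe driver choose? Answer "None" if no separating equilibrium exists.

high deductible

Try safe → high deductible, risky → low deductible:
  Under separation the insurer infers type exactly: high deductible → safe (pays 148), low deductible → risky (pays 68).
  Safe: high deductible gives 148 − 38 = 110; low deductible gives 68 − 16 = 52. No deviation. ✓
  Risky: low deductible gives 68 − 16 = 52; high deductible gives 148 − 135 = 13. No deviation. ✓
Both hold — the safe type sends high deductible.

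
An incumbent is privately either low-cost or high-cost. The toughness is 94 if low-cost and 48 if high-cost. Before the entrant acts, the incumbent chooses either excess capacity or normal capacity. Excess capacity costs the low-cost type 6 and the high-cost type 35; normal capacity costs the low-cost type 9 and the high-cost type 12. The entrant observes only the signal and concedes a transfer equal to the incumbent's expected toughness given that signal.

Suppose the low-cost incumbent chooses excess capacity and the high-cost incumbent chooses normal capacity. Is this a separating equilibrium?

If types separate, excess capacity earns payment 94 and normal capacity earns 48.
Low-cost: excess capacity gives 94 − 6 = 88; normal capacity gives 48 − 9 = 39. No deviation. ✓
High-cost: normal capacity gives 48 − 12 = 36; excess capacity gives 94 − 35 = 59. Would deviate. ✗

No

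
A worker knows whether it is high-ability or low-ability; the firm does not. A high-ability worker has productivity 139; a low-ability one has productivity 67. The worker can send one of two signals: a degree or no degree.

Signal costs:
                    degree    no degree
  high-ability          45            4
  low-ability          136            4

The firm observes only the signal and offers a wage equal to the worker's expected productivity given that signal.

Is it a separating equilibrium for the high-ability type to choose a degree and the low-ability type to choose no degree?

If types separate, degree earns payment 139 and no degree earns 67.
High-ability: degree gives 139 − 45 = 94; no degree gives 67 − 4 = 63. No deviation. ✓
Low-ability: no degree gives 67 − 4 = 63; degree gives 139 − 136 = 3. No deviation. ✓
Neither type gains from mimicking the other.

Yes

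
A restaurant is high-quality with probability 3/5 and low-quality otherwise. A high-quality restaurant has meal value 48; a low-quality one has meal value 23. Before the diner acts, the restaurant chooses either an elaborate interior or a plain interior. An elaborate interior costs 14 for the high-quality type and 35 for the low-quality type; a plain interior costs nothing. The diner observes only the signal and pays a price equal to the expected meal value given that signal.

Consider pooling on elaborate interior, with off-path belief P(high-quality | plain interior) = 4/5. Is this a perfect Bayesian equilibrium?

No

At the pooled signal (elaborate interior) the diner holds the prior 3/5 and pays 3/5·48 + 2/5·23 = 38. Off-path (plain interior) belief 4/5 gives 4/5·48 + 1/5·23 = 43.
High-quality: elaborate interior gives 38 − 14 = 24; plain interior gives 43 − 0 = 43. Deviates. ✗
Low-quality: elaborate interior gives 38 − 35 = 3; plain interior gives 43 − 0 = 43. Deviates. ✗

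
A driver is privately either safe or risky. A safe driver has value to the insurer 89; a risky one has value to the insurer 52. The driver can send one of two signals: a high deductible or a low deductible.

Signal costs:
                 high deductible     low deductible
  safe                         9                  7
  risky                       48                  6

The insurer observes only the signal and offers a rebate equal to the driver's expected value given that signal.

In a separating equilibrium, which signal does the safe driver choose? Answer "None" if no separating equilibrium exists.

high deductible

Try safe → high deductible, risky → low deductible:
  If types separate, high deductible earns payment 89 and low deductible earns 52.
  Safe: high deductible gives 89 − 9 = 80; low deductible gives 52 − 7 = 45. No deviation. ✓
  Risky: low deductible gives 52 − 6 = 46; high deductible gives 89 − 48 = 41. No deviation. ✓
Both hold — the safe type sends high deductible.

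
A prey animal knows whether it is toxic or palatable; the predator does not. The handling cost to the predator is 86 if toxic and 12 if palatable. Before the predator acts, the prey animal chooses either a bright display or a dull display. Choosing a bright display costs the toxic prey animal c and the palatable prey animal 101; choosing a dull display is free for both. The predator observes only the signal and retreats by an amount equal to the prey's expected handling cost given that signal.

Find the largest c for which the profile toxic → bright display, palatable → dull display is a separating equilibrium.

Under separation: bright display → toxic (pays 86); dull display → palatable (pays 12).
Palatable: 12 − 0 = 12 ≥ 86 − 101 = -15. Holds regardless of c. ✓
Toxic: 86 − c ≥ 12 − 0, so c ≤ 86 − 12 = 74.

74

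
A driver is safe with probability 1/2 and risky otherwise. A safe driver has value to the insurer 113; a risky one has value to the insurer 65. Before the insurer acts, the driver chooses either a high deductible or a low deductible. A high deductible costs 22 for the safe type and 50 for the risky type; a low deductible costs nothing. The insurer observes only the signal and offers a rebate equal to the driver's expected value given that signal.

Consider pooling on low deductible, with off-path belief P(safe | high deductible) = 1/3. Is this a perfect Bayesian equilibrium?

At the pooled signal (low deductible) the insurer holds the prior 1/2 and pays 1/2·113 + 1/2·65 = 89. Off-path (high deductible) belief 1/3 gives 1/3·113 + 2/3·65 = 81.
Safe: low deductible gives 89 − 0 = 89; high deductible gives 81 − 22 = 59. Stays. ✓
Risky: low deductible gives 89 − 0 = 89; high deductible gives 81 − 50 = 31. Stays. ✓

Yes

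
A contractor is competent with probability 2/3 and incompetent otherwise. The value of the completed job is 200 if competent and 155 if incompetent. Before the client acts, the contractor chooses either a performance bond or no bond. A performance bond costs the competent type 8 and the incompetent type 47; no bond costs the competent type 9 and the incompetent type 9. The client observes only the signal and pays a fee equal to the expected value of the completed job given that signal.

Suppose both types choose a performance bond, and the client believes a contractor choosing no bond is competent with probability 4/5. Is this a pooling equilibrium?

No

On the equilibrium path (bond) the client holds the prior 2/3 and pays 2/3·200 + 1/3·155 = 185. Off-path (no bond) belief 4/5 gives 4/5·200 + 1/5·155 = 191.
Competent: bond gives 185 − 8 = 177; no bond gives 191 − 9 = 182. Deviates. ✗
Incompetent: bond gives 185 − 47 = 138; no bond gives 191 − 9 = 182. Deviates. ✗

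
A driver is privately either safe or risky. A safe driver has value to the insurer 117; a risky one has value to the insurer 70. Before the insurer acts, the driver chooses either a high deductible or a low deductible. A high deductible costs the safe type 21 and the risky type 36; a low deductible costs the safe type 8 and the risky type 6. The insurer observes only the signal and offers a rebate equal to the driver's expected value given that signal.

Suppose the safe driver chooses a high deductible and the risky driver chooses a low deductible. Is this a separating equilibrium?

No

Under separation the insurer infers type exactly: high deductible → safe (pays 117), low deductible → risky (pays 70).
Safe: high deductible gives 117 − 21 = 96; low deductible gives 70 − 8 = 62. No deviation. ✓
Risky: low deductible gives 70 − 6 = 64; high deductible gives 117 − 36 = 81. Would deviate. ✗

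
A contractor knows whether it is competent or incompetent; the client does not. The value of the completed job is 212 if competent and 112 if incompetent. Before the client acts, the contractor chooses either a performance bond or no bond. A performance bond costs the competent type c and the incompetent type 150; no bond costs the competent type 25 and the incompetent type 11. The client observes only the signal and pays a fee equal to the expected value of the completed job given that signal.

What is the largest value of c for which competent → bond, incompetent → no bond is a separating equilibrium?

125

Under separation: bond → competent (pays 212); no bond → incompetent (pays 112).
Incompetent: 112 − 11 = 101 ≥ 212 − 150 = 62. Holds regardless of c. ✓
Competent: 212 − c ≥ 112 − 25, so c ≤ 212 − 87 = 125.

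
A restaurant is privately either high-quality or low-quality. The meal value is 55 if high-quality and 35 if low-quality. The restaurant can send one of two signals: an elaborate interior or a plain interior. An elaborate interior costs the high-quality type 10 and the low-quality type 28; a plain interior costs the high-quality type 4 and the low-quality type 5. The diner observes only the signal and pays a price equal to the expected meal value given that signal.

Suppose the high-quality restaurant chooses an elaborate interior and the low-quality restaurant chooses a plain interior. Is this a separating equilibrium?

Yes

If types separate, elaborate interior earns payment 55 and plain interior earns 35.
High-quality: elaborate interior gives 55 − 10 = 45; plain interior gives 35 − 4 = 31. No deviation. ✓
Low-quality: plain interior gives 35 − 5 = 30; elaborate interior gives 55 − 28 = 27. No deviation. ✓
Neither type gains from mimicking the other.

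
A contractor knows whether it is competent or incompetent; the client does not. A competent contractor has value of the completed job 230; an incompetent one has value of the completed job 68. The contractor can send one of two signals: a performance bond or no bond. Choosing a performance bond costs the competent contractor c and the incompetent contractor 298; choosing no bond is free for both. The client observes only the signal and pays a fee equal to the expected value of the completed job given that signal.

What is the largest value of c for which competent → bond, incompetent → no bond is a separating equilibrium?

162

Under separation: bond → competent (pays 230); no bond → incompetent (pays 68).
Incompetent: 68 − 0 = 68 ≥ 230 − 298 = -68. Holds regardless of c. ✓
Competent: 230 − c ≥ 68 − 0, so c ≤ 230 − 68 = 162.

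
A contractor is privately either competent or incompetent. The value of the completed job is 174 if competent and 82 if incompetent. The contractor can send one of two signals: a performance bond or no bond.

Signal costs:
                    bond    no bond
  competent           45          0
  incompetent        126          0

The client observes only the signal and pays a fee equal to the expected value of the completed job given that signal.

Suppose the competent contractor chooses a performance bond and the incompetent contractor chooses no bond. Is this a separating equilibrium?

Yes

If types separate, bond earns payment 174 and no bond earns 82.
Competent: bond gives 174 − 45 = 129; no bond gives 82 − 0 = 82. No deviation. ✓
Incompetent: no bond gives 82 − 0 = 82; bond gives 174 − 126 = 48. No deviation. ✓
Neither type gains from mimicking the other.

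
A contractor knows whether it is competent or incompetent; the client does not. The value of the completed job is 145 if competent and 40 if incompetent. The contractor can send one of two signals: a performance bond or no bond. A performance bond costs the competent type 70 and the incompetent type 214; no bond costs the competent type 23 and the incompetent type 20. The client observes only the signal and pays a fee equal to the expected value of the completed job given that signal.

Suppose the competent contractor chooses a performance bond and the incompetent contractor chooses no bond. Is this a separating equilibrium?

Yes

Under separation the client infers type exactly: bond → competent (pays 145), no bond → incompetent (pays 40).
Competent: bond gives 145 − 70 = 75; no bond gives 40 − 23 = 17. No deviation. ✓
Incompetent: no bond gives 40 − 20 = 20; bond gives 145 − 214 = -69. No deviation. ✓
Neither type gains from mimicking the other.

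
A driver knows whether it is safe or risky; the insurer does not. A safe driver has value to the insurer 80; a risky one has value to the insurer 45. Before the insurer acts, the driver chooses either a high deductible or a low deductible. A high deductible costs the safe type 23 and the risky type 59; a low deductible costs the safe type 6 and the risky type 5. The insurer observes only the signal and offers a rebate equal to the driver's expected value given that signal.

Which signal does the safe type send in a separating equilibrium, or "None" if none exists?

high deductible

Try safe → high deductible, risky → low deductible:
  If types separate, high deductible earns payment 80 and low deductible earns 45.
  Safe: high deductible gives 80 − 23 = 57; low deductible gives 45 − 6 = 39. No deviation. ✓
  Risky: low deductible gives 45 − 5 = 40; high deductible gives 80 − 59 = 21. No deviation. ✓
Both hold — the safe type sends high deductible.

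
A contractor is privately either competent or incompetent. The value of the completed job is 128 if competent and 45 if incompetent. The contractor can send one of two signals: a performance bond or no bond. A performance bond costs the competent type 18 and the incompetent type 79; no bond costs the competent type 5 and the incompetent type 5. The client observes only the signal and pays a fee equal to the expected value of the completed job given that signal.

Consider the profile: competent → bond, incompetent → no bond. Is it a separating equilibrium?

Under separation the client infers type exactly: bond → competent (pays 128), no bond → incompetent (pays 45).
Competent: bond gives 128 − 18 = 110; no bond gives 45 − 5 = 40. No deviation. ✓
Incompetent: no bond gives 45 − 5 = 40; bond gives 128 − 79 = 49. Would deviate. ✗

No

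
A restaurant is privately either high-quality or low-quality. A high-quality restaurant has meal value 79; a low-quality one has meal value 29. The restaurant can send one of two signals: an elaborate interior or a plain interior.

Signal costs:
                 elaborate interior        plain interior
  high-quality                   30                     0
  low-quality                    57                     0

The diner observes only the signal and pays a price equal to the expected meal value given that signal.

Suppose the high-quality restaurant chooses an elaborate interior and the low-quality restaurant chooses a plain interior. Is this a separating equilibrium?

If types separate, elaborate interior earns payment 79 and plain interior earns 29.
High-quality: elaborate interior gives 79 − 30 = 49; plain interior gives 29 − 0 = 29. No deviation. ✓
Low-quality: plain interior gives 29 − 0 = 29; elaborate interior gives 79 − 57 = 22. No deviation. ✓
Both incentive constraints hold.

Yes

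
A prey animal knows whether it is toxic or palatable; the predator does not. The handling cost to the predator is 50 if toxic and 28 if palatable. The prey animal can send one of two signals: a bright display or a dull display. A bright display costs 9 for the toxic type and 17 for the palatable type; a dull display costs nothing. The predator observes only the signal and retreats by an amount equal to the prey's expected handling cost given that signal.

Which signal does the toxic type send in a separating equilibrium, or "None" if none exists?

Try toxic → bright display, palatable → dull display:
  Under separation the predator infers type exactly: bright display → toxic (pays 50), dull display → palatable (pays 28).
  Toxic: bright display gives 50 − 9 = 41; dull display gives 28 − 0 = 28. No deviation. ✓
  Palatable: dull display gives 28 − 0 = 28; bright display gives 50 − 17 = 33. Would deviate. ✗
Try toxic → dull display, palatable → bright display:
  Under separation the predator infers type exactly: dull display → toxic (pays 50), bright display → palatable (pays 28).
  Toxic: dull display gives 50 − 0 = 50; bright display gives 28 − 9 = 19. No deviation. ✓
  Palatable: bright display gives 28 − 17 = 11; dull display gives 50 − 0 = 50. Would deviate. ✗
Neither assignment is incentive-compatible.

None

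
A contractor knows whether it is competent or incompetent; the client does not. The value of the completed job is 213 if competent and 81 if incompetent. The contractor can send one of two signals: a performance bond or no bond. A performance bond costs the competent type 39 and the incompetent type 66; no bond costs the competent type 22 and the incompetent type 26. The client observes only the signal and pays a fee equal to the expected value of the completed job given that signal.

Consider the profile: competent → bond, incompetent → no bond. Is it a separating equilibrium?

If types separate, bond earns payment 213 and no bond earns 81.
Competent: bond gives 213 − 39 = 174; no bond gives 81 − 22 = 59. No deviation. ✓
Incompetent: no bond gives 81 − 26 = 55; bond gives 213 − 66 = 147. Would deviate. ✗

No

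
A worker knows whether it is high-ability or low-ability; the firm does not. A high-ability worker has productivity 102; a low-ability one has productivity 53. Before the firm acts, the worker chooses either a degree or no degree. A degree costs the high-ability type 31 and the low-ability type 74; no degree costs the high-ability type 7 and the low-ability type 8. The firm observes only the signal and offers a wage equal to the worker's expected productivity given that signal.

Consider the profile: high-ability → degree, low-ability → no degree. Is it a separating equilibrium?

Under separation the firm infers type exactly: degree → high-ability (pays 102), no degree → low-ability (pays 53).
High-ability: degree gives 102 − 31 = 71; no degree gives 53 − 7 = 46. No deviation. ✓
Low-ability: no degree gives 53 − 8 = 45; degree gives 102 − 74 = 28. No deviation. ✓
Both incentive constraints hold.

Yes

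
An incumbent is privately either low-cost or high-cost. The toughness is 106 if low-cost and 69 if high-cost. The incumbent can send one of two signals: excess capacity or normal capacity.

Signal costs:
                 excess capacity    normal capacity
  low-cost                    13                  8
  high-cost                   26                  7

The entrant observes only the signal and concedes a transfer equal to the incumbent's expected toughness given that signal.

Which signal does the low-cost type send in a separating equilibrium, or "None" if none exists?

Try low-cost → excess capacity, high-cost → normal capacity:
  Under separation the entrant infers type exactly: excess capacity → low-cost (pays 106), normal capacity → high-cost (pays 69).
  Low-cost: excess capacity gives 106 − 13 = 93; normal capacity gives 69 − 8 = 61. No deviation. ✓
  High-cost: normal capacity gives 69 − 7 = 62; excess capacity gives 106 − 26 = 80. Would deviate. ✗
Try low-cost → normal capacity, high-cost → excess capacity:
  Under separation the entrant infers type exactly: normal capacity → low-cost (pays 106), excess capacity → high-cost (pays 69).
  Low-cost: normal capacity gives 106 − 8 = 98; excess capacity gives 69 − 13 = 56. No deviation. ✓
  High-cost: excess capacity gives 69 − 26 = 43; normal capacity gives 106 − 7 = 99. Would deviate. ✗
Neither assignment is incentive-compatible.

None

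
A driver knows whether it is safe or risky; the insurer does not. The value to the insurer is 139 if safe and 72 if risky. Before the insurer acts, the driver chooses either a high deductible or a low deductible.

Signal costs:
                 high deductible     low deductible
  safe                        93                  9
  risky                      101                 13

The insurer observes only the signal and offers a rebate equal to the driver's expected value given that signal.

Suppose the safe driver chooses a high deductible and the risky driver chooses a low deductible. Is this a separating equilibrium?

No

Under separation the insurer infers type exactly: high deductible → safe (pays 139), low deductible → risky (pays 72).
Safe: high deductible gives 139 − 93 = 46; low deductible gives 72 − 9 = 63. Would deviate. ✗
Risky: low deductible gives 72 − 13 = 59; high deductible gives 139 − 101 = 38. No deviation. ✓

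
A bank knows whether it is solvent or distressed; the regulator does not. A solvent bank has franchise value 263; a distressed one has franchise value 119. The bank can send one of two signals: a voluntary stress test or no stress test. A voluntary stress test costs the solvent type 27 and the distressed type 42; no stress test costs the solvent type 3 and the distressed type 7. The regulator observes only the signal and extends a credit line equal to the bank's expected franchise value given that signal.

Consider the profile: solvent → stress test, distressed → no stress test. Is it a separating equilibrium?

No

If types separate, stress test earns payment 263 and no stress test earns 119.
Solvent: stress test gives 263 − 27 = 236; no stress test gives 119 − 3 = 116. No deviation. ✓
Distressed: no stress test gives 119 − 7 = 112; stress test gives 263 − 42 = 221. Would deviate. ✗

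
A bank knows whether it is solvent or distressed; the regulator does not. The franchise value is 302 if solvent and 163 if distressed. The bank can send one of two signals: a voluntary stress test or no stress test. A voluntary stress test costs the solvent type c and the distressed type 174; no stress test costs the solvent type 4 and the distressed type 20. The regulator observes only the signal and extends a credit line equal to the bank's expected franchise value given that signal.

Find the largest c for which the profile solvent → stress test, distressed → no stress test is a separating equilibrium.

143

Under separation: stress test → solvent (pays 302); no stress test → distressed (pays 163).
Distressed: 163 − 20 = 143 ≥ 302 − 174 = 128. Holds regardless of c. ✓
Solvent: 302 − c ≥ 163 − 4, so c ≤ 302 − 159 = 143.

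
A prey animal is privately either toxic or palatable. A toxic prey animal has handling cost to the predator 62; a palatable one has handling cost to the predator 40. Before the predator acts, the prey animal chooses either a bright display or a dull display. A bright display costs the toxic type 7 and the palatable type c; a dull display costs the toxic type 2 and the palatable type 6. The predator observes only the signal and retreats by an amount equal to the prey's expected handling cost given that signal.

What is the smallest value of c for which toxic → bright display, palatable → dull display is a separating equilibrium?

Under separation: bright display → toxic (pays 62); dull display → palatable (pays 40).
Toxic: 62 − 7 = 55 ≥ 40 − 2 = 38. Holds regardless of c. ✓
Palatable: 40 − 6 ≥ 62 − c, so c ≥ 62 − 34 = 28.

28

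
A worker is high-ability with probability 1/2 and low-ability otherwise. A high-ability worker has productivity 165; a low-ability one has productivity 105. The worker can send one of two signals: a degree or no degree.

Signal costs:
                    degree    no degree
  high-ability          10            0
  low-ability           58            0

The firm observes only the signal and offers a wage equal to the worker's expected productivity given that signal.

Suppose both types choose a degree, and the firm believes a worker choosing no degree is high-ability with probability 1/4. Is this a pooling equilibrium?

At the pooled signal (degree) the firm holds the prior 1/2 and pays 1/2·165 + 1/2·105 = 135. Off-path (no degree) belief 1/4 gives 1/4·165 + 3/4·105 = 120.
High-ability: degree gives 135 − 10 = 125; no degree gives 120 − 0 = 120. Stays. ✓
Low-ability: degree gives 135 − 58 = 77; no degree gives 120 − 0 = 120. Deviates. ✗

No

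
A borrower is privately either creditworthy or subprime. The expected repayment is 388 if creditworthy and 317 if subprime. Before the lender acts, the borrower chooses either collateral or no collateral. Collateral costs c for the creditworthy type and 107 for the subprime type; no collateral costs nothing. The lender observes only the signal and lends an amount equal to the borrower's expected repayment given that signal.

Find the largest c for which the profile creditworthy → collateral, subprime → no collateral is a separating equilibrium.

Under separation: collateral → creditworthy (pays 388); no collateral → subprime (pays 317).
Subprime: 317 − 0 = 317 ≥ 388 − 107 = 281. Holds regardless of c. ✓
Creditworthy: 388 − c ≥ 317 − 0, so c ≤ 388 − 317 = 71.

71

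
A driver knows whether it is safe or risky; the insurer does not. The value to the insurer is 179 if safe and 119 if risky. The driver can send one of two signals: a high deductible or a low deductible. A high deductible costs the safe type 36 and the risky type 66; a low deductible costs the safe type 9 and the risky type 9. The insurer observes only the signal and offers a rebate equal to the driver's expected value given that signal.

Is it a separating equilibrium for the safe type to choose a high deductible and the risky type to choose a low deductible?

No

Under separation the insurer infers type exactly: high deductible → safe (pays 179), low deductible → risky (pays 119).
Safe: high deductible gives 179 − 36 = 143; low deductible gives 119 − 9 = 110. No deviation. ✓
Risky: low deductible gives 119 − 9 = 110; high deductible gives 179 − 66 = 113. Would deviate. ✗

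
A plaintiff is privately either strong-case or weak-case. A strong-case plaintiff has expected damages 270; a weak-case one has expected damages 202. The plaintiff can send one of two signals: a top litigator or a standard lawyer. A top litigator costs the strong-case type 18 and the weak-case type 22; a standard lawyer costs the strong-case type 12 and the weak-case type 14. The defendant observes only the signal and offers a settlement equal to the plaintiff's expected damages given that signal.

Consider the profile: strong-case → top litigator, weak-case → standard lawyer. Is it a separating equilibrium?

No

Under separation the defendant infers type exactly: top litigator → strong-case (pays 270), standard lawyer → weak-case (pays 202).
Strong-case: top litigator gives 270 − 18 = 252; standard lawyer gives 202 − 12 = 190. No deviation. ✓
Weak-case: standard lawyer gives 202 − 14 = 188; top litigator gives 270 − 22 = 248. Would deviate. ✗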